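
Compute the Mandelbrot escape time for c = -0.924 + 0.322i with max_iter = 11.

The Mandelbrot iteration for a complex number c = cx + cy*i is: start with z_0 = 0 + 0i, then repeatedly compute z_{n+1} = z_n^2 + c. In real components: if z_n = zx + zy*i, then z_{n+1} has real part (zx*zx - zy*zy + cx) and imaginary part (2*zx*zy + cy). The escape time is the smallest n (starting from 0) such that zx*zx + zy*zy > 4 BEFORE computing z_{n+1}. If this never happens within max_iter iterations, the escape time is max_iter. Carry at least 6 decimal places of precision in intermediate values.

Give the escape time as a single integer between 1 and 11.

z_0 = 0 + 0i, c = -0.9240 + 0.3220i
Iter 1: z = -0.9240 + 0.3220i, |z|^2 = 0.9575
Iter 2: z = -0.1739 + -0.2731i, |z|^2 = 0.1048
Iter 3: z = -0.9683 + 0.4170i, |z|^2 = 1.1115
Iter 4: z = -0.1602 + -0.4855i, |z|^2 = 0.2614
Iter 5: z = -1.1341 + 0.4776i, |z|^2 = 1.5142
Iter 6: z = 0.1340 + -0.7612i, |z|^2 = 0.5974
Iter 7: z = -1.4855 + 0.1180i, |z|^2 = 2.2207
Iter 8: z = 1.2689 + -0.0286i, |z|^2 = 1.6108
Iter 9: z = 0.6852 + 0.2495i, |z|^2 = 0.5317
Iter 10: z = -0.5168 + 0.6639i, |z|^2 = 0.7078

Answer: 11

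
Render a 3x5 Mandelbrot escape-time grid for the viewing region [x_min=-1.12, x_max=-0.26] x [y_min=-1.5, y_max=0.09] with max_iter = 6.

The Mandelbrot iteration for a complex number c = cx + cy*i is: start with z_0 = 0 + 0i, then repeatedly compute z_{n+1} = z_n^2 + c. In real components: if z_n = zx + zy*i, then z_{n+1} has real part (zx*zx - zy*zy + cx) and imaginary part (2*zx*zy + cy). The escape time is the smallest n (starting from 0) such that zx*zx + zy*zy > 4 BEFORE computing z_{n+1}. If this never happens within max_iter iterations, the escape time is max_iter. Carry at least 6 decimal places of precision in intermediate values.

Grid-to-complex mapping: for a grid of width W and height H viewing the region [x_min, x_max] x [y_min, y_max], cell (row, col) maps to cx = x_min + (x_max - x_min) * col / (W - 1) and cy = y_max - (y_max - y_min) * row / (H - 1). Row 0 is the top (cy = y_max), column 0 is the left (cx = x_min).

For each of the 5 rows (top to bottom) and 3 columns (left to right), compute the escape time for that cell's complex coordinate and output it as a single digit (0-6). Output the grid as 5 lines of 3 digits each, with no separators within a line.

Answer: 666
666
356
335
222

Derivation:
(row=0, col=0): c = -1.1200 + 0.0900i → escape time 6
(row=0, col=1): c = -0.6900 + 0.0900i → escape time 6
(row=0, col=2): c = -0.2600 + 0.0900i → escape time 6
(row=1, col=0): c = -1.1200 + -0.3075i → escape time 6
(row=1, col=1): c = -0.6900 + -0.3075i → escape time 6
(row=1, col=2): c = -0.2600 + -0.3075i → escape time 6
(row=2, col=0): c = -1.1200 + -0.7050i → escape time 3
(row=2, col=1): c = -0.6900 + -0.7050i → escape time 5
(row=2, col=2): c = -0.2600 + -0.7050i → escape time 6
(row=3, col=0): c = -1.1200 + -1.1025i → escape time 3
(row=3, col=1): c = -0.6900 + -1.1025i → escape time 3
(row=3, col=2): c = -0.2600 + -1.1025i → escape time 5
(row=4, col=0): c = -1.1200 + -1.5000i → escape time 2
(row=4, col=1): c = -0.6900 + -1.5000i → escape time 2
(row=4, col=2): c = -0.2600 + -1.5000i → escape time 2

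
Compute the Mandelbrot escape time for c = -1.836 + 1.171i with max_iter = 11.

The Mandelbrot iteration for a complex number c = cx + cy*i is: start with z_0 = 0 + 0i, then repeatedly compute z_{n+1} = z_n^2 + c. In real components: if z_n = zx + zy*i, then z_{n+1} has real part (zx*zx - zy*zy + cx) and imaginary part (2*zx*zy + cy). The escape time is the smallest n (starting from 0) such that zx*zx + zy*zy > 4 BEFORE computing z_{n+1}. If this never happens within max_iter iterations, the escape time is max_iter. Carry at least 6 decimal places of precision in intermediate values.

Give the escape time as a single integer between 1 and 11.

z_0 = 0 + 0i, c = -1.8360 + 1.1710i
Iter 1: z = -1.8360 + 1.1710i, |z|^2 = 4.7421
Escaped at iteration 1

Answer: 1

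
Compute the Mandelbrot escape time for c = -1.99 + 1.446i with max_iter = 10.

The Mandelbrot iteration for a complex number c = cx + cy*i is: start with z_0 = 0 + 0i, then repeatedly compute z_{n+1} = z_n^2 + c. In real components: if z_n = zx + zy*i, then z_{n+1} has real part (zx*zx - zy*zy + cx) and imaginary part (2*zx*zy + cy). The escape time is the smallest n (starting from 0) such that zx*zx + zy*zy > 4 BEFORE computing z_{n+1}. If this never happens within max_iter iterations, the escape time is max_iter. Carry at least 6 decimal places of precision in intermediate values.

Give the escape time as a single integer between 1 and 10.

Answer: 1

Derivation:
z_0 = 0 + 0i, c = -1.9900 + 1.4460i
Iter 1: z = -1.9900 + 1.4460i, |z|^2 = 6.0510
Escaped at iteration 1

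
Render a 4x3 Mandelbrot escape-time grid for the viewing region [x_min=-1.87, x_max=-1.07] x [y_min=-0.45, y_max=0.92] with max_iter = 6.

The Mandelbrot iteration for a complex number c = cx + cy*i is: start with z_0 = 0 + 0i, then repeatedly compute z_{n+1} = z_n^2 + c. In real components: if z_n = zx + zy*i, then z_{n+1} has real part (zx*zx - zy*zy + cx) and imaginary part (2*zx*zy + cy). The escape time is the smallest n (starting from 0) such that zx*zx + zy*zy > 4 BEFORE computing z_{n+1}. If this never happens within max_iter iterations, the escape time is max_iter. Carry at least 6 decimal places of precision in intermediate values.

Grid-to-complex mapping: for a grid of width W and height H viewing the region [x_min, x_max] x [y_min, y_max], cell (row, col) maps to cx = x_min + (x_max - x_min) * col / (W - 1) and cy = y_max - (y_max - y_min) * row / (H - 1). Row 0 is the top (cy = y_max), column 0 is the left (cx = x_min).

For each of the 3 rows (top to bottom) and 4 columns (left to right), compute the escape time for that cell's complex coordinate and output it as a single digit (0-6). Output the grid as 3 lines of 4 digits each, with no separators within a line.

(row=0, col=0): c = -1.8700 + 0.9200i → escape time 1
(row=0, col=1): c = -1.6033 + 0.9200i → escape time 2
(row=0, col=2): c = -1.3367 + 0.9200i → escape time 3
(row=0, col=3): c = -1.0700 + 0.9200i → escape time 3
(row=1, col=0): c = -1.8700 + 0.2350i → escape time 4
(row=1, col=1): c = -1.6033 + 0.2350i → escape time 5
(row=1, col=2): c = -1.3367 + 0.2350i → escape time 6
(row=1, col=3): c = -1.0700 + 0.2350i → escape time 6
(row=2, col=0): c = -1.8700 + -0.4500i → escape time 3
(row=2, col=1): c = -1.6033 + -0.4500i → escape time 3
(row=2, col=2): c = -1.3367 + -0.4500i → escape time 4
(row=2, col=3): c = -1.0700 + -0.4500i → escape time 5

Answer: 1233
4566
3345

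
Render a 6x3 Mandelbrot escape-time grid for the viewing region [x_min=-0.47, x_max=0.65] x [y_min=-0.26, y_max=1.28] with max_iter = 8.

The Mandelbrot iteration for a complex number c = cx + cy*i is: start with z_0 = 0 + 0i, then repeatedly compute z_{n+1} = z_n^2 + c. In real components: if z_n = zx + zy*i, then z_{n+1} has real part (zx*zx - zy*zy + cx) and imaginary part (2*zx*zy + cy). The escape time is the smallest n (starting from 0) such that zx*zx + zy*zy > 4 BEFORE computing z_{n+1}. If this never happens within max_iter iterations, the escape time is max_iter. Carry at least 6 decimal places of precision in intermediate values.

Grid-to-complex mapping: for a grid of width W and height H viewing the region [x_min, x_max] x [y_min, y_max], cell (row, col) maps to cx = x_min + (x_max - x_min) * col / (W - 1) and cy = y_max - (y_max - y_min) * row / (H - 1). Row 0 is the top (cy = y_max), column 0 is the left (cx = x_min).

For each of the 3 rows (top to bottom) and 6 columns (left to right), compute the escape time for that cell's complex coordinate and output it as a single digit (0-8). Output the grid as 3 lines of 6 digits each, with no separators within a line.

(row=0, col=0): c = -0.4700 + 1.2800i → escape time 3
(row=0, col=1): c = -0.2460 + 1.2800i → escape time 3
(row=0, col=2): c = -0.0220 + 1.2800i → escape time 2
(row=0, col=3): c = 0.2020 + 1.2800i → escape time 2
(row=0, col=4): c = 0.4260 + 1.2800i → escape time 2
(row=0, col=5): c = 0.6500 + 1.2800i → escape time 2
(row=1, col=0): c = -0.4700 + 0.5100i → escape time 8
(row=1, col=1): c = -0.2460 + 0.5100i → escape time 8
(row=1, col=2): c = -0.0220 + 0.5100i → escape time 8
(row=1, col=3): c = 0.2020 + 0.5100i → escape time 8
(row=1, col=4): c = 0.4260 + 0.5100i → escape time 6
(row=1, col=5): c = 0.6500 + 0.5100i → escape time 3
(row=2, col=0): c = -0.4700 + -0.2600i → escape time 8
(row=2, col=1): c = -0.2460 + -0.2600i → escape time 8
(row=2, col=2): c = -0.0220 + -0.2600i → escape time 8
(row=2, col=3): c = 0.2020 + -0.2600i → escape time 8
(row=2, col=4): c = 0.4260 + -0.2600i → escape time 8
(row=2, col=5): c = 0.6500 + -0.2600i → escape time 4

Answer: 332222
888863
888884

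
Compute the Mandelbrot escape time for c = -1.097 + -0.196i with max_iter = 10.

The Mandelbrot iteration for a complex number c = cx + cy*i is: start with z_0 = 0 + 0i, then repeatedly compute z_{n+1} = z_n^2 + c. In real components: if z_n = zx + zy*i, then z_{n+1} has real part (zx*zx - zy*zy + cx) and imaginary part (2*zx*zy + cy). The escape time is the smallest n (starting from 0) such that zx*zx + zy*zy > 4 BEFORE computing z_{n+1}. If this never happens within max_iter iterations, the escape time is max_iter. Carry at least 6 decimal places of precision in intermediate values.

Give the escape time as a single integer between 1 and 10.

Answer: 10

Derivation:
z_0 = 0 + 0i, c = -1.0970 + -0.1960i
Iter 1: z = -1.0970 + -0.1960i, |z|^2 = 1.2418
Iter 2: z = 0.0680 + 0.2340i, |z|^2 = 0.0594
Iter 3: z = -1.1471 + -0.1642i, |z|^2 = 1.3429
Iter 4: z = 0.1920 + 0.1807i, |z|^2 = 0.0695
Iter 5: z = -1.0928 + -0.1266i, |z|^2 = 1.2102
Iter 6: z = 0.0811 + 0.0808i, |z|^2 = 0.0131
Iter 7: z = -1.0969 + -0.1829i, |z|^2 = 1.2367
Iter 8: z = 0.0728 + 0.2052i, |z|^2 = 0.0474
Iter 9: z = -1.1338 + -0.1661i, |z|^2 = 1.3131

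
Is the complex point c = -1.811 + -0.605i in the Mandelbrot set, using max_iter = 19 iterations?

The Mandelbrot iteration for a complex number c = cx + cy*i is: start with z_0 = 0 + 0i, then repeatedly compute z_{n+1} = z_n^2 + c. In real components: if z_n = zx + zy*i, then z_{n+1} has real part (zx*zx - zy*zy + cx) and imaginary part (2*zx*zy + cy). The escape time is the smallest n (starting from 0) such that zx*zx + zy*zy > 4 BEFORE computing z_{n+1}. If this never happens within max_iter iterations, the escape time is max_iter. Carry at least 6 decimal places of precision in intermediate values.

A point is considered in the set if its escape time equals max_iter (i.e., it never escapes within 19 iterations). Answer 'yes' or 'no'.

Answer: no

Derivation:
z_0 = 0 + 0i, c = -1.8110 + -0.6050i
Iter 1: z = -1.8110 + -0.6050i, |z|^2 = 3.6457
Iter 2: z = 1.1027 + 1.5863i, |z|^2 = 3.7323
Iter 3: z = -3.1114 + 2.8934i, |z|^2 = 18.0530
Escaped at iteration 3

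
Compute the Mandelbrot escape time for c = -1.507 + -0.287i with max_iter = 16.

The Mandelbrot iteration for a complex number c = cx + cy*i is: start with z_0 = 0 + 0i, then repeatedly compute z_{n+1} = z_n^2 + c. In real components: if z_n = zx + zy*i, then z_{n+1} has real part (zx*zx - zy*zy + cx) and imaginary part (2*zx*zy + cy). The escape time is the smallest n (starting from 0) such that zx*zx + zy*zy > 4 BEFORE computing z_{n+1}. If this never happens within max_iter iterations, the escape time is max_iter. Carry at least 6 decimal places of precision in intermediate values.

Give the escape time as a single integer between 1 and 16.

z_0 = 0 + 0i, c = -1.5070 + -0.2870i
Iter 1: z = -1.5070 + -0.2870i, |z|^2 = 2.3534
Iter 2: z = 0.6817 + 0.5780i, |z|^2 = 0.7988
Iter 3: z = -1.3764 + 0.5010i, |z|^2 = 2.1456
Iter 4: z = 0.1365 + -1.6663i, |z|^2 = 2.7952
Iter 5: z = -4.2649 + -0.7418i, |z|^2 = 18.7399
Escaped at iteration 5

Answer: 5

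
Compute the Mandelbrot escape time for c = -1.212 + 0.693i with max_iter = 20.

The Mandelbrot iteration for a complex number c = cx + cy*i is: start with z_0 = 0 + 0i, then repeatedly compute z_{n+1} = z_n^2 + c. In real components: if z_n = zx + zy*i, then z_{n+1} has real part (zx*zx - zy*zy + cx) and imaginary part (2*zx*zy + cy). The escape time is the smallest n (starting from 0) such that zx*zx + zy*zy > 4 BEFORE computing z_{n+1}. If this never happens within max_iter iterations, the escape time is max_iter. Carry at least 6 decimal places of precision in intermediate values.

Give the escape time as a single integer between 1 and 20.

Answer: 3

Derivation:
z_0 = 0 + 0i, c = -1.2120 + 0.6930i
Iter 1: z = -1.2120 + 0.6930i, |z|^2 = 1.9492
Iter 2: z = -0.2233 + -0.9868i, |z|^2 = 1.0237
Iter 3: z = -2.1360 + 1.1337i, |z|^2 = 5.8477
Escaped at iteration 3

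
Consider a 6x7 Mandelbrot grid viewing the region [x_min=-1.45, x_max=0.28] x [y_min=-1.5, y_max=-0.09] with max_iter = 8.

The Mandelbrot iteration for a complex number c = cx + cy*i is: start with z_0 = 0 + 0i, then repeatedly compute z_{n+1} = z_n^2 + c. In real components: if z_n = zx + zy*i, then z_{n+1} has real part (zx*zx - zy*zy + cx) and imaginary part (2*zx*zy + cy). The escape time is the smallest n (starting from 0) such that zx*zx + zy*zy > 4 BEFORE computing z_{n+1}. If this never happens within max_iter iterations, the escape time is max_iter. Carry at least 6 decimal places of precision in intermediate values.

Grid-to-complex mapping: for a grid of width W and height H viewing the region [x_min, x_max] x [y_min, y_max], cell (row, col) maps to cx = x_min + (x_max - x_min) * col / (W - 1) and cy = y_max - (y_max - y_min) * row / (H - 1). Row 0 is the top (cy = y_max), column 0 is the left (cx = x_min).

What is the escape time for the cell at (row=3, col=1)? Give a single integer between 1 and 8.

Answer: 3

Derivation:
z_0 = 0 + 0i, c = -1.1040 + -0.7950i
Iter 1: z = -1.1040 + -0.7950i, |z|^2 = 1.8508
Iter 2: z = -0.5172 + 0.9604i, |z|^2 = 1.1898
Iter 3: z = -1.7588 + -1.7884i, |z|^2 = 6.2918
Escaped at iteration 3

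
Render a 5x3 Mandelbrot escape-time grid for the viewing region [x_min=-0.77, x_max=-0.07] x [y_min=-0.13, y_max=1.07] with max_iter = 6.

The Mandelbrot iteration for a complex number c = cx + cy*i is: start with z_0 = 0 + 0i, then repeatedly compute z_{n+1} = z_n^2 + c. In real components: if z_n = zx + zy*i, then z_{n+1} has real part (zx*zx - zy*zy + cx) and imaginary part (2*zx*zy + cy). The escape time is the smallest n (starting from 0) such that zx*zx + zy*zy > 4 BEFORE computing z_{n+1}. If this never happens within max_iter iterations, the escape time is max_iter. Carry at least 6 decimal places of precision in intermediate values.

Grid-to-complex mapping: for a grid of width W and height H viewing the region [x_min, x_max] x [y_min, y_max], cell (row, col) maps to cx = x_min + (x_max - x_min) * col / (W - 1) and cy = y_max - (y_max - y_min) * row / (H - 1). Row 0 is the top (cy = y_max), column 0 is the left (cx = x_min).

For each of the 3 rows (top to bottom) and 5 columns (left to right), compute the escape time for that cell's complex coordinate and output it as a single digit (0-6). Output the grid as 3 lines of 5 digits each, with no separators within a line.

(row=0, col=0): c = -0.7700 + 1.0700i → escape time 3
(row=0, col=1): c = -0.5950 + 1.0700i → escape time 3
(row=0, col=2): c = -0.4200 + 1.0700i → escape time 4
(row=0, col=3): c = -0.2450 + 1.0700i → escape time 6
(row=0, col=4): c = -0.0700 + 1.0700i → escape time 6
(row=1, col=0): c = -0.7700 + 0.4700i → escape time 6
(row=1, col=1): c = -0.5950 + 0.4700i → escape time 6
(row=1, col=2): c = -0.4200 + 0.4700i → escape time 6
(row=1, col=3): c = -0.2450 + 0.4700i → escape time 6
(row=1, col=4): c = -0.0700 + 0.4700i → escape time 6
(row=2, col=0): c = -0.7700 + -0.1300i → escape time 6
(row=2, col=1): c = -0.5950 + -0.1300i → escape time 6
(row=2, col=2): c = -0.4200 + -0.1300i → escape time 6
(row=2, col=3): c = -0.2450 + -0.1300i → escape time 6
(row=2, col=4): c = -0.0700 + -0.1300i → escape time 6

Answer: 33466
66666
66666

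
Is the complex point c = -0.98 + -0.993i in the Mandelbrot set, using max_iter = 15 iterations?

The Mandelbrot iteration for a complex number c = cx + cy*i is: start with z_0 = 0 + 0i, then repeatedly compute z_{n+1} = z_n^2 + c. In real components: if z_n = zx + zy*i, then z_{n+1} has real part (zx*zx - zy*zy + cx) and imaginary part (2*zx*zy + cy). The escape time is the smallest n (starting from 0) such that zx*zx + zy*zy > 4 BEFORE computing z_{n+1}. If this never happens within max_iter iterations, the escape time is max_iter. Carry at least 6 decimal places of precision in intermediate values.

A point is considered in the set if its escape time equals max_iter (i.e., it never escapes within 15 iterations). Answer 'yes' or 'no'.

Answer: no

Derivation:
z_0 = 0 + 0i, c = -0.9800 + -0.9930i
Iter 1: z = -0.9800 + -0.9930i, |z|^2 = 1.9464
Iter 2: z = -1.0056 + 0.9533i, |z|^2 = 1.9201
Iter 3: z = -0.8774 + -2.9103i, |z|^2 = 9.2399
Escaped at iteration 3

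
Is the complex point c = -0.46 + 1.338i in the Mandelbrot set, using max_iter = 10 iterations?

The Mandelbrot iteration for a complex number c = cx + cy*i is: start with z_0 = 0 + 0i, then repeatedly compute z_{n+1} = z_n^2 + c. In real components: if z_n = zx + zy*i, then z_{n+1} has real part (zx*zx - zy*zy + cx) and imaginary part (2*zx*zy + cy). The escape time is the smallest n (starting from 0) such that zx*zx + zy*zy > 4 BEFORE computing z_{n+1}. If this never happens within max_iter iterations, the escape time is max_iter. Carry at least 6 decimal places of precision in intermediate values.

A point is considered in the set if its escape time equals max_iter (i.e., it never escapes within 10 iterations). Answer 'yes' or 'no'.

z_0 = 0 + 0i, c = -0.4600 + 1.3380i
Iter 1: z = -0.4600 + 1.3380i, |z|^2 = 2.0018
Iter 2: z = -2.0386 + 0.1070i, |z|^2 = 4.1675
Escaped at iteration 2

Answer: no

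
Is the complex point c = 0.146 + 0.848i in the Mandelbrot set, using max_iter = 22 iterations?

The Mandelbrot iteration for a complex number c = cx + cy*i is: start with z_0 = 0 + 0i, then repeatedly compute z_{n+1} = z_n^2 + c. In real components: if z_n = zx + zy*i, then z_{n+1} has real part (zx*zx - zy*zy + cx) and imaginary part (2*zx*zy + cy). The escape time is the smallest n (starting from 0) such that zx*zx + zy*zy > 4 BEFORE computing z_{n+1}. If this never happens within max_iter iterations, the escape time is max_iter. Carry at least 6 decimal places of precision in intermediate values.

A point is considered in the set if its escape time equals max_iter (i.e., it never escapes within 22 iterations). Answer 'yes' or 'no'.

z_0 = 0 + 0i, c = 0.1460 + 0.8480i
Iter 1: z = 0.1460 + 0.8480i, |z|^2 = 0.7404
Iter 2: z = -0.5518 + 1.0956i, |z|^2 = 1.5048
Iter 3: z = -0.7499 + -0.3611i, |z|^2 = 0.6927
Iter 4: z = 0.5780 + 1.3896i, |z|^2 = 2.2650
Iter 5: z = -1.4509 + 2.4543i, |z|^2 = 8.1284
Escaped at iteration 5

Answer: no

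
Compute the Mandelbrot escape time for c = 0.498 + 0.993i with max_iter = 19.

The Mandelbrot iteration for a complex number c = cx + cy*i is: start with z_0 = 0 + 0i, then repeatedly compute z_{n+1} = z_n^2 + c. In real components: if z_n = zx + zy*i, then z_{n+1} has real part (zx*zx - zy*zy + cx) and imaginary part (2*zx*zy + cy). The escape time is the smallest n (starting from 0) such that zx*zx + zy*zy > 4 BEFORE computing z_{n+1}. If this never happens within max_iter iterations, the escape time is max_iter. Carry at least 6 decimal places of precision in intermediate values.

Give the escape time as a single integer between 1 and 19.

Answer: 3

Derivation:
z_0 = 0 + 0i, c = 0.4980 + 0.9930i
Iter 1: z = 0.4980 + 0.9930i, |z|^2 = 1.2341
Iter 2: z = -0.2400 + 1.9820i, |z|^2 = 3.9861
Iter 3: z = -3.3728 + 0.0414i, |z|^2 = 11.3776
Escaped at iteration 3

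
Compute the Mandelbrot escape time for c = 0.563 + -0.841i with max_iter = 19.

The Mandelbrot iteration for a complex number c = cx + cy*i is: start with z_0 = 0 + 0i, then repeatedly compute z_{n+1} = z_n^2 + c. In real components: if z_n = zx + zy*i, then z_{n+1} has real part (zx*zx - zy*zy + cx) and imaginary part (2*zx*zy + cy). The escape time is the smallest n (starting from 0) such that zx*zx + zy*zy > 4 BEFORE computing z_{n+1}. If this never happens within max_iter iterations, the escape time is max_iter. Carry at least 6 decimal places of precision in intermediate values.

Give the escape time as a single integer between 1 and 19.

Answer: 3

Derivation:
z_0 = 0 + 0i, c = 0.5630 + -0.8410i
Iter 1: z = 0.5630 + -0.8410i, |z|^2 = 1.0242
Iter 2: z = 0.1727 + -1.7880i, |z|^2 = 3.2266
Iter 3: z = -2.6040 + -1.4585i, |z|^2 = 8.9081
Escaped at iteration 3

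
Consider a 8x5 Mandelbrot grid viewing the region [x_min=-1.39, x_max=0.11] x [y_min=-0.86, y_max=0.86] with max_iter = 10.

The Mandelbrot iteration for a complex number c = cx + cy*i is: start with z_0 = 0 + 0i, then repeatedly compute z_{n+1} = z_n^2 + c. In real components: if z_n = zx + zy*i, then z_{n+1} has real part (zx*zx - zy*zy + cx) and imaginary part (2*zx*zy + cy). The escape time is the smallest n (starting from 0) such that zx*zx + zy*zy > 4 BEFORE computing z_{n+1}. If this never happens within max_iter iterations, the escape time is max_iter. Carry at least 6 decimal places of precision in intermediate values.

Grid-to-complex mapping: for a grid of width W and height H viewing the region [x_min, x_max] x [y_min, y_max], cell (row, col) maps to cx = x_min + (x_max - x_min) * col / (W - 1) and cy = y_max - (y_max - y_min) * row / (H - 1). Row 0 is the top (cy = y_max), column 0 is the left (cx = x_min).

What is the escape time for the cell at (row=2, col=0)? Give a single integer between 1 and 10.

z_0 = 0 + 0i, c = -1.3900 + 0.0000i
Iter 1: z = -1.3900 + 0.0000i, |z|^2 = 1.9321
Iter 2: z = 0.5421 + 0.0000i, |z|^2 = 0.2939
Iter 3: z = -1.0961 + 0.0000i, |z|^2 = 1.2015
Iter 4: z = -0.1885 + 0.0000i, |z|^2 = 0.0355
Iter 5: z = -1.3545 + 0.0000i, |z|^2 = 1.8346
Iter 6: z = 0.4446 + 0.0000i, |z|^2 = 0.1977
Iter 7: z = -1.1923 + 0.0000i, |z|^2 = 1.4217
Iter 8: z = 0.0317 + 0.0000i, |z|^2 = 0.0010
Iter 9: z = -1.3890 + 0.0000i, |z|^2 = 1.9293

Answer: 10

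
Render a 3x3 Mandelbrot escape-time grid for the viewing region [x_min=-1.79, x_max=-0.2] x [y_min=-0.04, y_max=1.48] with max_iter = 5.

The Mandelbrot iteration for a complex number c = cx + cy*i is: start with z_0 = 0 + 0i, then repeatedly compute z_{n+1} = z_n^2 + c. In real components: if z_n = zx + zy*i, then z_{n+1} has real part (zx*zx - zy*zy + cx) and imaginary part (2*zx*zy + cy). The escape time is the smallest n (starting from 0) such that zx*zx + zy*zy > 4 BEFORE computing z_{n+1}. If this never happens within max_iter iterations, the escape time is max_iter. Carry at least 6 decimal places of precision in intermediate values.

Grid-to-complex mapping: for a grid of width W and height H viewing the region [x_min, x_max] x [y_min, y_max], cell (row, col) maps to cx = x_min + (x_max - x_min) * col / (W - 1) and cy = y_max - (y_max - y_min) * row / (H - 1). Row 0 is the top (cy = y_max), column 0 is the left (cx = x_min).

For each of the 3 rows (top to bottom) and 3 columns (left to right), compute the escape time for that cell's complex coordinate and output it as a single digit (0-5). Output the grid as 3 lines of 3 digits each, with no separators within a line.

(row=0, col=0): c = -1.7900 + 1.4800i → escape time 1
(row=0, col=1): c = -0.9950 + 1.4800i → escape time 2
(row=0, col=2): c = -0.2000 + 1.4800i → escape time 2
(row=1, col=0): c = -1.7900 + 0.7200i → escape time 2
(row=1, col=1): c = -0.9950 + 0.7200i → escape time 4
(row=1, col=2): c = -0.2000 + 0.7200i → escape time 5
(row=2, col=0): c = -1.7900 + -0.0400i → escape time 5
(row=2, col=1): c = -0.9950 + -0.0400i → escape time 5
(row=2, col=2): c = -0.2000 + -0.0400i → escape time 5

Answer: 122
245
555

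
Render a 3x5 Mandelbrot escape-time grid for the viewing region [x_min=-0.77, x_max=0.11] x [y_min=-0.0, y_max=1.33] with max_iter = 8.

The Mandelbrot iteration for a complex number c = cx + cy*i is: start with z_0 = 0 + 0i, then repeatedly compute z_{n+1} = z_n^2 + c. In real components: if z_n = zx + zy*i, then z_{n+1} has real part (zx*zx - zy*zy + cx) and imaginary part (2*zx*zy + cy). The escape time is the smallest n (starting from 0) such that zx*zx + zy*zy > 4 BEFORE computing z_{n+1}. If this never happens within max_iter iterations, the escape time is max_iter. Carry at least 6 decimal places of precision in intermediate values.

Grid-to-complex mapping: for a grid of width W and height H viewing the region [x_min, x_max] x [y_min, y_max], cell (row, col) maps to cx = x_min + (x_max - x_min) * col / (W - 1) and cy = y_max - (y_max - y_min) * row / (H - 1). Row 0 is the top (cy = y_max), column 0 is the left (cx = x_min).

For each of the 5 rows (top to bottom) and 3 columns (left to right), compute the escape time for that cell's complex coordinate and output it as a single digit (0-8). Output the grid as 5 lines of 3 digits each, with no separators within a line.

Answer: 222
354
588
888
888

Derivation:
(row=0, col=0): c = -0.7700 + 1.3300i → escape time 2
(row=0, col=1): c = -0.3300 + 1.3300i → escape time 2
(row=0, col=2): c = 0.1100 + 1.3300i → escape time 2
(row=1, col=0): c = -0.7700 + 0.9975i → escape time 3
(row=1, col=1): c = -0.3300 + 0.9975i → escape time 5
(row=1, col=2): c = 0.1100 + 0.9975i → escape time 4
(row=2, col=0): c = -0.7700 + 0.6650i → escape time 5
(row=2, col=1): c = -0.3300 + 0.6650i → escape time 8
(row=2, col=2): c = 0.1100 + 0.6650i → escape time 8
(row=3, col=0): c = -0.7700 + 0.3325i → escape time 8
(row=3, col=1): c = -0.3300 + 0.3325i → escape time 8
(row=3, col=2): c = 0.1100 + 0.3325i → escape time 8
(row=4, col=0): c = -0.7700 + 0.0000i → escape time 8
(row=4, col=1): c = -0.3300 + 0.0000i → escape time 8
(row=4, col=2): c = 0.1100 + 0.0000i → escape time 8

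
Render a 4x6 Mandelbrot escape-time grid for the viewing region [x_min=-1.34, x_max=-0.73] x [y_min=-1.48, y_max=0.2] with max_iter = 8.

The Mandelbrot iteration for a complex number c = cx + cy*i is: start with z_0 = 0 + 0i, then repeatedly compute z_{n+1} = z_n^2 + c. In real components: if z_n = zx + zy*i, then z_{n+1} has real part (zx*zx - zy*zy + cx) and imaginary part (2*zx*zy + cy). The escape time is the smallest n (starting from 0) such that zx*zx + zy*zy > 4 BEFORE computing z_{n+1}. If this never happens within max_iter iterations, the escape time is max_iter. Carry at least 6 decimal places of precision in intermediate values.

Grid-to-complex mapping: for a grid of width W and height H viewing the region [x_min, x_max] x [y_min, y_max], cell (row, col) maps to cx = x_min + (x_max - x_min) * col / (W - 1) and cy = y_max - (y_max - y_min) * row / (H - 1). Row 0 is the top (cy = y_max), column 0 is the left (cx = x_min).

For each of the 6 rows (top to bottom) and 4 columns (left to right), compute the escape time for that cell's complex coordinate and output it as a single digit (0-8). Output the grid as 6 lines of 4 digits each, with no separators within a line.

(row=0, col=0): c = -1.3400 + 0.2000i → escape time 7
(row=0, col=1): c = -1.1367 + 0.2000i → escape time 8
(row=0, col=2): c = -0.9333 + 0.2000i → escape time 8
(row=0, col=3): c = -0.7300 + 0.2000i → escape time 8
(row=1, col=0): c = -1.3400 + -0.1360i → escape time 8
(row=1, col=1): c = -1.1367 + -0.1360i → escape time 8
(row=1, col=2): c = -0.9333 + -0.1360i → escape time 8
(row=1, col=3): c = -0.7300 + -0.1360i → escape time 8
(row=2, col=0): c = -1.3400 + -0.4720i → escape time 4
(row=2, col=1): c = -1.1367 + -0.4720i → escape time 5
(row=2, col=2): c = -0.9333 + -0.4720i → escape time 5
(row=2, col=3): c = -0.7300 + -0.4720i → escape time 8
(row=3, col=0): c = -1.3400 + -0.8080i → escape time 3
(row=3, col=1): c = -1.1367 + -0.8080i → escape time 3
(row=3, col=2): c = -0.9333 + -0.8080i → escape time 3
(row=3, col=3): c = -0.7300 + -0.8080i → escape time 4
(row=4, col=0): c = -1.3400 + -1.1440i → escape time 2
(row=4, col=1): c = -1.1367 + -1.1440i → escape time 3
(row=4, col=2): c = -0.9333 + -1.1440i → escape time 3
(row=4, col=3): c = -0.7300 + -1.1440i → escape time 3
(row=5, col=0): c = -1.3400 + -1.4800i → escape time 2
(row=5, col=1): c = -1.1367 + -1.4800i → escape time 2
(row=5, col=2): c = -0.9333 + -1.4800i → escape time 2
(row=5, col=3): c = -0.7300 + -1.4800i → escape time 2

Answer: 7888
8888
4558
3334
2333
2222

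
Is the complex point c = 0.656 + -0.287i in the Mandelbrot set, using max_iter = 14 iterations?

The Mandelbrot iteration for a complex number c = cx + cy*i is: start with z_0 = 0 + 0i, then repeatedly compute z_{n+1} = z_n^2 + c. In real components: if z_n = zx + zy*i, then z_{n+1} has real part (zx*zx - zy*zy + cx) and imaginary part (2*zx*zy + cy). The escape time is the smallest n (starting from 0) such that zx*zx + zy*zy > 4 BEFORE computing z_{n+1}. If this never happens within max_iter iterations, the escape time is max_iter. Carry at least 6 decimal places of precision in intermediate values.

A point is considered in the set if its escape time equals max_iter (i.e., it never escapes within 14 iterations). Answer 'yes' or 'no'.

z_0 = 0 + 0i, c = 0.6560 + -0.2870i
Iter 1: z = 0.6560 + -0.2870i, |z|^2 = 0.5127
Iter 2: z = 1.0040 + -0.6635i, |z|^2 = 1.4482
Iter 3: z = 1.2237 + -1.6194i, |z|^2 = 4.1196
Escaped at iteration 3

Answer: no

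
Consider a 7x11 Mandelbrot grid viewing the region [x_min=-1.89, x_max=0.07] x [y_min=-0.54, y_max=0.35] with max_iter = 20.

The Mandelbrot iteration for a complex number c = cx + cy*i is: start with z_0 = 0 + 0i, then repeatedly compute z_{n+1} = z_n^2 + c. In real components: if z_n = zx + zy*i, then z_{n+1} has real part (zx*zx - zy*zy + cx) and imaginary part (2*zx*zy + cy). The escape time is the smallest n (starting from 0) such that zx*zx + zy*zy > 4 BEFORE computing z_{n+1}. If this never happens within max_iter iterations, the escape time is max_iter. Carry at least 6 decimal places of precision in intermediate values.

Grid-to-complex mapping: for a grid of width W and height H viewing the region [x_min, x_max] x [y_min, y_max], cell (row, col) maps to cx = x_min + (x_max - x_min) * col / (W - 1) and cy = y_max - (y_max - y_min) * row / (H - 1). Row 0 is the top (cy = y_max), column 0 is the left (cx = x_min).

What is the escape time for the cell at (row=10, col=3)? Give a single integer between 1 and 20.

z_0 = 0 + 0i, c = -0.9100 + -0.5400i
Iter 1: z = -0.9100 + -0.5400i, |z|^2 = 1.1197
Iter 2: z = -0.3735 + 0.4428i, |z|^2 = 0.3356
Iter 3: z = -0.9666 + -0.8708i, |z|^2 = 1.6925
Iter 4: z = -0.7340 + 1.1433i, |z|^2 = 1.8459
Iter 5: z = -1.6785 + -2.2184i, |z|^2 = 7.7383
Escaped at iteration 5

Answer: 5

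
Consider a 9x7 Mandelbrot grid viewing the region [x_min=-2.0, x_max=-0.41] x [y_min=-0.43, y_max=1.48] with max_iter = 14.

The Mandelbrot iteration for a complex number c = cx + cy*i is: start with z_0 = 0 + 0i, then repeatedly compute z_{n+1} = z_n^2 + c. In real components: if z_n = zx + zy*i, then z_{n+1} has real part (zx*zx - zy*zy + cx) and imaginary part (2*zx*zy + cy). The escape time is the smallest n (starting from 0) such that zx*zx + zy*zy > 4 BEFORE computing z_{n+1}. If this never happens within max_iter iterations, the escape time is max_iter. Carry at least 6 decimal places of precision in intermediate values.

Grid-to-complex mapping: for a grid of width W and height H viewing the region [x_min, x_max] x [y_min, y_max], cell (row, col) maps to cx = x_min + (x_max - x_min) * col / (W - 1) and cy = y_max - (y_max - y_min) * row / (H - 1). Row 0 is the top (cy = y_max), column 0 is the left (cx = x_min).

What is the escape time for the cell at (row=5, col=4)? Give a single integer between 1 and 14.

z_0 = 0 + 0i, c = -1.2050 + -0.1117i
Iter 1: z = -1.2050 + -0.1117i, |z|^2 = 1.4645
Iter 2: z = 0.2346 + 0.1574i, |z|^2 = 0.0798
Iter 3: z = -1.1748 + -0.0378i, |z|^2 = 1.3815
Iter 4: z = 0.1737 + -0.0228i, |z|^2 = 0.0307
Iter 5: z = -1.1754 + -0.1196i, |z|^2 = 1.3958
Iter 6: z = 0.1622 + 0.1695i, |z|^2 = 0.0550
Iter 7: z = -1.2074 + -0.0567i, |z|^2 = 1.4611
Iter 8: z = 0.2497 + 0.0252i, |z|^2 = 0.0630
Iter 9: z = -1.1433 + -0.0991i, |z|^2 = 1.3170
Iter 10: z = 0.0923 + 0.1148i, |z|^2 = 0.0217
Iter 11: z = -1.2097 + -0.0905i, |z|^2 = 1.4715
Iter 12: z = 0.2501 + 0.1072i, |z|^2 = 0.0740
Iter 13: z = -1.1539 + -0.0581i, |z|^2 = 1.3349

Answer: 14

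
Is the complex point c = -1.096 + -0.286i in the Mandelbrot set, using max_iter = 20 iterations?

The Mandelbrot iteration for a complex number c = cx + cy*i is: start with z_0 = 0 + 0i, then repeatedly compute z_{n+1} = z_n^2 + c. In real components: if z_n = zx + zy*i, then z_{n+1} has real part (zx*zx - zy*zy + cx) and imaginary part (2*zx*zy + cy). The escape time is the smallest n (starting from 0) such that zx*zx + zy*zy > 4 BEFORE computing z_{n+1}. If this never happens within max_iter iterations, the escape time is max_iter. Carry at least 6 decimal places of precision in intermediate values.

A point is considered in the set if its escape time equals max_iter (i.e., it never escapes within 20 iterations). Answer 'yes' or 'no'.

z_0 = 0 + 0i, c = -1.0960 + -0.2860i
Iter 1: z = -1.0960 + -0.2860i, |z|^2 = 1.2830
Iter 2: z = 0.0234 + 0.3409i, |z|^2 = 0.1168
Iter 3: z = -1.2117 + -0.2700i, |z|^2 = 1.5411
Iter 4: z = 0.2992 + 0.3684i, |z|^2 = 0.2252
Iter 5: z = -1.1422 + -0.0655i, |z|^2 = 1.3088
Iter 6: z = 0.2042 + -0.1363i, |z|^2 = 0.0603
Iter 7: z = -1.0729 + -0.3417i, |z|^2 = 1.2678
Iter 8: z = -0.0617 + 0.4471i, |z|^2 = 0.2037
Iter 9: z = -1.2921 + -0.3412i, |z|^2 = 1.7860
Iter 10: z = 0.4572 + 0.5957i, |z|^2 = 0.5639
Iter 11: z = -1.2419 + 0.2587i, |z|^2 = 1.6091
Iter 12: z = 0.3793 + -0.9285i, |z|^2 = 1.0060
Iter 13: z = -1.8142 + -0.9904i, |z|^2 = 4.2722
Escaped at iteration 13

Answer: no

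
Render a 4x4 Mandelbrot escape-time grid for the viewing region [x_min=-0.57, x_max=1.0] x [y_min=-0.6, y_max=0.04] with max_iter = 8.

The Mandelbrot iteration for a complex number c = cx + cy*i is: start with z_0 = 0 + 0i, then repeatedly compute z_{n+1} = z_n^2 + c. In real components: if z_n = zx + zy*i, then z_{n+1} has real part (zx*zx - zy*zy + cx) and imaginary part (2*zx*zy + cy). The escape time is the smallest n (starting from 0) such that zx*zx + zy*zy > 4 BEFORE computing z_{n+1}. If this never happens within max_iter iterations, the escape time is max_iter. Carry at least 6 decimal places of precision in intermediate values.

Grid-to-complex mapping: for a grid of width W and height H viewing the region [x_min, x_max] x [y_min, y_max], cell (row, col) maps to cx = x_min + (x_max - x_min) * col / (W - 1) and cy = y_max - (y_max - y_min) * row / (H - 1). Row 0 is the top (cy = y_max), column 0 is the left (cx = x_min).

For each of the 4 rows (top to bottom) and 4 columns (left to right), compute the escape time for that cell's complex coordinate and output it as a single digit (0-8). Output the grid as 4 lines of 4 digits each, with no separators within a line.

(row=0, col=0): c = -0.5700 + 0.0400i → escape time 8
(row=0, col=1): c = -0.0467 + 0.0400i → escape time 8
(row=0, col=2): c = 0.4767 + 0.0400i → escape time 5
(row=0, col=3): c = 1.0000 + 0.0400i → escape time 2
(row=1, col=0): c = -0.5700 + -0.1733i → escape time 8
(row=1, col=1): c = -0.0467 + -0.1733i → escape time 8
(row=1, col=2): c = 0.4767 + -0.1733i → escape time 5
(row=1, col=3): c = 1.0000 + -0.1733i → escape time 2
(row=2, col=0): c = -0.5700 + -0.3867i → escape time 8
(row=2, col=1): c = -0.0467 + -0.3867i → escape time 8
(row=2, col=2): c = 0.4767 + -0.3867i → escape time 7
(row=2, col=3): c = 1.0000 + -0.3867i → escape time 2
(row=3, col=0): c = -0.5700 + -0.6000i → escape time 8
(row=3, col=1): c = -0.0467 + -0.6000i → escape time 8
(row=3, col=2): c = 0.4767 + -0.6000i → escape time 5
(row=3, col=3): c = 1.0000 + -0.6000i → escape time 2

Answer: 8852
8852
8872
8852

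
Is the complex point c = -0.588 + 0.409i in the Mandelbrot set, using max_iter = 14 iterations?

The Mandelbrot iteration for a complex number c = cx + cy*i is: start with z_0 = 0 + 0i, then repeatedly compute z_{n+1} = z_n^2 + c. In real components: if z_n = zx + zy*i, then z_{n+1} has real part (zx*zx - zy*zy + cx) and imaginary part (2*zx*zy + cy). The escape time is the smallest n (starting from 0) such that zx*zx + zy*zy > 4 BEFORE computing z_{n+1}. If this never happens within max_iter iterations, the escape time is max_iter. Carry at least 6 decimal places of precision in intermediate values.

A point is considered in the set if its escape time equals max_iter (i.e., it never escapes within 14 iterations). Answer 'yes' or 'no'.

Answer: yes

Derivation:
z_0 = 0 + 0i, c = -0.5880 + 0.4090i
Iter 1: z = -0.5880 + 0.4090i, |z|^2 = 0.5130
Iter 2: z = -0.4095 + -0.0720i, |z|^2 = 0.1729
Iter 3: z = -0.4255 + 0.4680i, |z|^2 = 0.4000
Iter 4: z = -0.6260 + 0.0108i, |z|^2 = 0.3920
Iter 5: z = -0.1963 + 0.3955i, |z|^2 = 0.1949
Iter 6: z = -0.7059 + 0.2538i, |z|^2 = 0.5627
Iter 7: z = -0.1541 + 0.0508i, |z|^2 = 0.0263
Iter 8: z = -0.5668 + 0.3934i, |z|^2 = 0.4760
Iter 9: z = -0.4214 + -0.0369i, |z|^2 = 0.1790
Iter 10: z = -0.4118 + 0.4401i, |z|^2 = 0.3632
Iter 11: z = -0.6122 + 0.0466i, |z|^2 = 0.3769
Iter 12: z = -0.2154 + 0.3520i, |z|^2 = 0.1703
Iter 13: z = -0.6655 + 0.2573i, |z|^2 = 0.5091
Did not escape in 14 iterations → in set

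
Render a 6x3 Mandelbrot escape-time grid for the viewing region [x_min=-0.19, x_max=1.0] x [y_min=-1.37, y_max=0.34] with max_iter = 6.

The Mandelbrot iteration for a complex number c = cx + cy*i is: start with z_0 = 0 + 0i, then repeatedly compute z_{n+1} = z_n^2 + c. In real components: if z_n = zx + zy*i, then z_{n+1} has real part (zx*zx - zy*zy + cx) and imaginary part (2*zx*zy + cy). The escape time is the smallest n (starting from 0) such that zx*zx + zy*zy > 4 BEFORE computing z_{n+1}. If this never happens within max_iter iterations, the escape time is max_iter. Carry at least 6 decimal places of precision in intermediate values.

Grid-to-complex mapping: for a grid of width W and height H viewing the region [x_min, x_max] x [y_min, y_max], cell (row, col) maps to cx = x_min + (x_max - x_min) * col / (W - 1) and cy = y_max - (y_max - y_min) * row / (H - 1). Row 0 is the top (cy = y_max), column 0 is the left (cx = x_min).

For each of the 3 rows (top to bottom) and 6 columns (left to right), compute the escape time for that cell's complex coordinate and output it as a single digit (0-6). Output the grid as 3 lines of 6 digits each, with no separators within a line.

(row=0, col=0): c = -0.1900 + 0.3400i → escape time 6
(row=0, col=1): c = 0.0480 + 0.3400i → escape time 6
(row=0, col=2): c = 0.2860 + 0.3400i → escape time 6
(row=0, col=3): c = 0.5240 + 0.3400i → escape time 5
(row=0, col=4): c = 0.7620 + 0.3400i → escape time 3
(row=0, col=5): c = 1.0000 + 0.3400i → escape time 2
(row=1, col=0): c = -0.1900 + -0.5150i → escape time 6
(row=1, col=1): c = 0.0480 + -0.5150i → escape time 6
(row=1, col=2): c = 0.2860 + -0.5150i → escape time 6
(row=1, col=3): c = 0.5240 + -0.5150i → escape time 4
(row=1, col=4): c = 0.7620 + -0.5150i → escape time 3
(row=1, col=5): c = 1.0000 + -0.5150i → escape time 2
(row=2, col=0): c = -0.1900 + -1.3700i → escape time 2
(row=2, col=1): c = 0.0480 + -1.3700i → escape time 2
(row=2, col=2): c = 0.2860 + -1.3700i → escape time 2
(row=2, col=3): c = 0.5240 + -1.3700i → escape time 2
(row=2, col=4): c = 0.7620 + -1.3700i → escape time 2
(row=2, col=5): c = 1.0000 + -1.3700i → escape time 2

Answer: 666532
666432
222222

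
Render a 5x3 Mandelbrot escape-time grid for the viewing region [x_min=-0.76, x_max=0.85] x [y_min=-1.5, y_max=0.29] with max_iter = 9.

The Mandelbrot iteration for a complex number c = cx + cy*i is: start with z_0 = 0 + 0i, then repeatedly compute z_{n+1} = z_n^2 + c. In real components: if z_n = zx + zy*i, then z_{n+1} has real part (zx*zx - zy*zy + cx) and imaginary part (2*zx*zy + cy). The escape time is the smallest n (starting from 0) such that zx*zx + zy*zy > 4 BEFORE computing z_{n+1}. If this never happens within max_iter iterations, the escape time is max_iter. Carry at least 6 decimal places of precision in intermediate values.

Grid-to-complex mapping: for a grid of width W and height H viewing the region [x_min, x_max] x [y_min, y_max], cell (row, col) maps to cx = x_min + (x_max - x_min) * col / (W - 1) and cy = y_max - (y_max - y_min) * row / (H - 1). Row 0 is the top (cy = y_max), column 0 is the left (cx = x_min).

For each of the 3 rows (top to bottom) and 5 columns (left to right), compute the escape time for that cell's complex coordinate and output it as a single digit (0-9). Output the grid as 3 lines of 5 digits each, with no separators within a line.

(row=0, col=0): c = -0.7600 + 0.2900i → escape time 9
(row=0, col=1): c = -0.3575 + 0.2900i → escape time 9
(row=0, col=2): c = 0.0450 + 0.2900i → escape time 9
(row=0, col=3): c = 0.4475 + 0.2900i → escape time 8
(row=0, col=4): c = 0.8500 + 0.2900i → escape time 3
(row=1, col=0): c = -0.7600 + -0.6050i → escape time 5
(row=1, col=1): c = -0.3575 + -0.6050i → escape time 9
(row=1, col=2): c = 0.0450 + -0.6050i → escape time 9
(row=1, col=3): c = 0.4475 + -0.6050i → escape time 5
(row=1, col=4): c = 0.8500 + -0.6050i → escape time 2
(row=2, col=0): c = -0.7600 + -1.5000i → escape time 2
(row=2, col=1): c = -0.3575 + -1.5000i → escape time 2
(row=2, col=2): c = 0.0450 + -1.5000i → escape time 2
(row=2, col=3): c = 0.4475 + -1.5000i → escape time 2
(row=2, col=4): c = 0.8500 + -1.5000i → escape time 2

Answer: 99983
59952
22222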